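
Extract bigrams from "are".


Word: "are" (length 3)
Number of bigrams = 3 - 2 + 1 = 2
  Position 0: "ar"
  Position 1: "re"
Bigrams = "ar", "re"


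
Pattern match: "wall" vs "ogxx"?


Pattern of "wall": [0, 1, 2, 2]
Pattern of "ogxx": [0, 1, 2, 2]
Patterns match
Same pattern = Yes


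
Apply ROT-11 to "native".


Word: "native"
Shift: 11
Each letter → (letter + shift) mod 26:
  'n' (13) + 11 = 24 → 'y'
  'a' (0) + 11 = 11 → 'l'
  't' (19) + 11 = 4 → 'e'
  'i' (8) + 11 = 19 → 't'
  'v' (21) + 11 = 6 → 'g'
  'e' (4) + 11 = 15 → 'p'
Result = "yletgp"


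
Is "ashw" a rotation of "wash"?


Word: "wash", Candidate: "ashw"
Method: check if candidate is substring of word+word
"washwash" contains "ashw"? Yes
Is rotation = Yes


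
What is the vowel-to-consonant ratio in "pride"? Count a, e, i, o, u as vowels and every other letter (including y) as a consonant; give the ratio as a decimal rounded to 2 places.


Word: "pride"
Vowels (a,e,i,o,u): 2
Consonants: 3
Ratio = 2/3
= 0.67


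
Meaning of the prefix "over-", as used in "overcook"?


Prefix: over-
Example: overcook (over- + cook)
Meaning = excessive


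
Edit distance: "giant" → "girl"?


Word 1: "giant" (length 5)
Word 2: "girl" (length 4)
One optimal edit sequence (insert/delete/substitute each cost 1):
  1. keep 'g'
  2. keep 'i'
  3. delete 'a'  (+1)
  4. substitute 'n' -> 'r'  (+1)
  5. substitute 't' -> 'l'  (+1)
Total edit operations: 3
Edit distance = 3


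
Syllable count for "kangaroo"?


Word: "kangaroo"
Syllable breakdown: kan-ga-roo
Counting: 3 parts
= 3 syllables


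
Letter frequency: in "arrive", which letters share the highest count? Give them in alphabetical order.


Word: "arrive"
Letter counts:
  'a': 1
  'e': 1
  'i': 1
  'r': 2
  'v': 1
Maximum count = 2
Most frequent = 'r' (2 times each)


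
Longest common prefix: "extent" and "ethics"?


Word 1: "extent"
Word 2: "ethics"
Comparing from start:
  Pos 0: 'e' == 'e'
  Pos 1: 'x' != 't' (stop)
LCP = "e" (length 1)


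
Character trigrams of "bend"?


Word: "bend" (length 4)
Number of trigrams = 4 - 3 + 1 = 2
  Position 0: "ben"
  Position 1: "end"
Trigrams = "ben", "end"


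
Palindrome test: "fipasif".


Word: "fipasif"
Reversed: "fisapif"
Forward == Backward? fipasif != fisapif
Palindrome = No


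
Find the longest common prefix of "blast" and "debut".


Word 1: "blast"
Word 2: "debut"
Comparing from start:
  Pos 0: 'b' != 'd' (stop)
LCP = "" (length 0)


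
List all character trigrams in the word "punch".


Word: "punch" (length 5)
Number of trigrams = 5 - 3 + 1 = 3
  Position 0: "pun"
  Position 1: "unc"
  Position 2: "nch"
Trigrams = "pun", "unc", "nch"


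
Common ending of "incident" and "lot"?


Word 1: "incident"
Word 2: "lot"
Comparing from end:
  Pos -1: 't' == 't'
  Pos -2: 'n' != 'o' (stop)
LCS = "t" (length 1)


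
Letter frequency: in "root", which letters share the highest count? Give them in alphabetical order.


Word: "root"
Letter counts:
  'o': 2
  'r': 1
  't': 1
Maximum count = 2
Most frequent = 'o' (2 times each)


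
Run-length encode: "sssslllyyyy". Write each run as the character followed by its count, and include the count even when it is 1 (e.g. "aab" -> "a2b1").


String: "sssslllyyyy"
Scanning for consecutive runs:
  's' x 4
  'l' x 3
  'y' x 4
RLE = "s4l3y4"


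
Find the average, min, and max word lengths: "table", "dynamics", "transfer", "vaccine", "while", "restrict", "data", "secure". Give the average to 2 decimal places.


Lengths: "table"=5, "dynamics"=8, "transfer"=8, "vaccine"=7, "while"=5, "restrict"=8, "data"=4, "secure"=6
Sum = 51, Count = 8
Average = 51/8 = 6.38
= avg=6.38, min=4, max=8


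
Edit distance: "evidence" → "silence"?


Word 1: "evidence" (length 8)
Word 2: "silence" (length 7)
One optimal edit sequence (insert/delete/substitute each cost 1):
  1. delete 'e'  (+1)
  2. substitute 'v' -> 's'  (+1)
  3. keep 'i'
  4. substitute 'd' -> 'l'  (+1)
  5. keep 'e'
  6. keep 'n'
  7. keep 'c'
  8. keep 'e'
Total edit operations: 3
Edit distance = 3


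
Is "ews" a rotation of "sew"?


Word: "sew", Candidate: "ews"
Method: check if candidate is substring of word+word
"sewsew" contains "ews"? Yes
Is rotation = Yes


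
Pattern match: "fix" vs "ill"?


Pattern of "fix": [0, 1, 2]
Pattern of "ill": [0, 1, 1]
Patterns do not match
Same pattern = No


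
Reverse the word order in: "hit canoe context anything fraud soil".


Original: "hit canoe context anything fraud soil"
Words (1..n): hit | canoe | context | anything | fraud | soil
Reversed (n..1): soil | fraud | anything | context | canoe | hit
Result = "soil fraud anything context canoe hit"


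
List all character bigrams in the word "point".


Word: "point" (length 5)
Number of bigrams = 5 - 2 + 1 = 4
  Position 0: "po"
  Position 1: "oi"
  Position 2: "in"
  Position 3: "nt"
Bigrams = "po", "oi", "in", "nt"


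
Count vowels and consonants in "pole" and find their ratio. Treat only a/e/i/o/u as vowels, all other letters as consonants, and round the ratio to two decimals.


Word: "pole"
Vowels (a,e,i,o,u): 2
Consonants: 2
Ratio = 2/2
= 1.00


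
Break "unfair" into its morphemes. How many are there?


Word: "unfair"
Morphemes: un- + fair
Each morpheme carries meaning
= 2 morphemes


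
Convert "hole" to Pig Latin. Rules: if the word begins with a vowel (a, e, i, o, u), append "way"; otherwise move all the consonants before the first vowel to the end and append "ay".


Word: "hole"
Starts with consonant(s) → move to end, add 'ay'
Consonant cluster: "h"
Pig Latin = "olehay"


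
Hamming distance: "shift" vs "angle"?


Comparing character by character (same length = 5):
  Pos 0: 's' vs 'a' !=
  Pos 1: 'h' vs 'n' !=
  Pos 2: 'i' vs 'g' !=
  Pos 3: 'f' vs 'l' !=
  Pos 4: 't' vs 'e' !=
Hamming distance = 5


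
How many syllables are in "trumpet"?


Word: "trumpet"
Syllable breakdown: trum / pet
Counting: 2 parts
= 2 syllables


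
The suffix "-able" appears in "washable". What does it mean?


Suffix: -able
Example: washable = wash + -able
Meaning = capable of


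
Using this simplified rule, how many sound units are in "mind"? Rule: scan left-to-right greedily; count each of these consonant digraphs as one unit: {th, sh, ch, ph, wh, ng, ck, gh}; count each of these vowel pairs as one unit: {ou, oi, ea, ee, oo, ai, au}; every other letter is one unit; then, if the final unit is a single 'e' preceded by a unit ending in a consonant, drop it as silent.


Word: "mind" (4 letters)
Left-to-right scan:
  (1) 'm' (letter)
  (2) 'i' (letter)
  (3) 'n' (letter)
  (4) 'd' (letter)
Units from scan: 4
Sound units = 4 units


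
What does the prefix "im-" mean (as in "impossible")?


Prefix: im-
Example: impossible (im- + possible)
Meaning = not / into


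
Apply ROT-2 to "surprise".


Word: "surprise"
Shift: 2
Each letter → (letter + shift) mod 26:
  's' (18) + 2 = 20 → 'u'
  'u' (20) + 2 = 22 → 'w'
  'r' (17) + 2 = 19 → 't'
  'p' (15) + 2 = 17 → 'r'
  'r' (17) + 2 = 19 → 't'
  'i' (8) + 2 = 10 → 'k'
  's' (18) + 2 = 20 → 'u'
  'e' (4) + 2 = 6 → 'g'
Result = "uwtrtkug"


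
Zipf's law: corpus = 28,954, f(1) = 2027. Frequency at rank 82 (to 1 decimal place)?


Zipf's law: f(r) = f(1) / r
f(1) = 2027
f(82) = 2027 / 82
= 24.7 occurrences


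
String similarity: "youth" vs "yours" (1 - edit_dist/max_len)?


Word 1: "youth" (length 5)
Word 2: "yours" (length 5)
One optimal edit sequence:
  1. keep 'y'
  2. keep 'o'
  3. keep 'u'
  4. substitute 't' -> 'r'  (+1)
  5. substitute 'h' -> 's'  (+1)
Edit distance = 2
Max length = max(5, 5) = 5
Similarity = 1 - 2/5
= 0.6000


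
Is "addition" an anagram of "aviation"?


Word 1: "aviation" → sorted: aaiinotv
Word 2: "addition" → sorted: addiinot
Same letters? aaiinotv != addiinot
Anagram = No


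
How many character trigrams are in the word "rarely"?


Word: "rarely" (length 6)
Number of 3-grams = length - 3 + 1 = 6 - 3 + 1
= 4


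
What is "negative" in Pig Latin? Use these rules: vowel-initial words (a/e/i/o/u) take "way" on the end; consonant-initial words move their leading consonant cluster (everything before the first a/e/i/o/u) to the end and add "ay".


Word: "negative"
Starts with consonant(s) → move to end, add 'ay'
Consonant cluster: "n"
Pig Latin = "egativenay"


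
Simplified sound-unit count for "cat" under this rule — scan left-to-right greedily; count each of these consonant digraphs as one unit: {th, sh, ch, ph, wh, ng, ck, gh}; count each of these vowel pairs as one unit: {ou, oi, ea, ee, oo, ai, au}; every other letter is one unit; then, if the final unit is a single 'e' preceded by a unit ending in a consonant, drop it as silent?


Word: "cat" (3 letters)
Left-to-right scan:
  [1] 'c' (letter)
  [2] 'a' (letter)
  [3] 't' (letter)
Units from scan: 3
Sound units = 3 units


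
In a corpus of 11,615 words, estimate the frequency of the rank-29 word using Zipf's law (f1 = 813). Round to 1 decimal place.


Zipf's law: f(r) = f(1) / r
f(1) = 813
f(29) = 813 / 29
= 28.0 occurrences


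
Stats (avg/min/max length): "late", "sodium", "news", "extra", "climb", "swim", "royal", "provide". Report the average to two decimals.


Lengths: "late"=4, "sodium"=6, "news"=4, "extra"=5, "climb"=5, "swim"=4, "royal"=5, "provide"=7
Sum = 40, Count = 8
Average = 40/8 = 5.00
= avg=5.00, min=4, max=7


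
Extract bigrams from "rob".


Word: "rob" (length 3)
Number of bigrams = 3 - 2 + 1 = 2
  Position 0: "ro"
  Position 1: "ob"
Bigrams = "ro", "ob"


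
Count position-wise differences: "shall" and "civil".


Comparing character by character (same length = 5):
  Pos 0: 's' vs 'c' !=
  Pos 1: 'h' vs 'i' !=
  Pos 2: 'a' vs 'v' !=
  Pos 3: 'l' vs 'i' !=
  Pos 4: 'l' vs 'l' =
Hamming distance = 4


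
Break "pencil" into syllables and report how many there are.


Word: "pencil"
Syllable breakdown: pen · cil
Counting: 2 parts
= 2 syllables


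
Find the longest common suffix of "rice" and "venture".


Word 1: "rice"
Word 2: "venture"
Comparing from end:
  Pos -1: 'e' == 'e'
  Pos -2: 'c' != 'r' (stop)
LCS = "e" (length 1)


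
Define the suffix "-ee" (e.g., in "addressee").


Suffix: -ee
Example: addressee = address + -ee
Meaning = one who receives


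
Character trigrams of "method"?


Word: "method" (length 6)
Number of trigrams = 6 - 3 + 1 = 4
  Position 0: "met"
  Position 1: "eth"
  Position 2: "tho"
  Position 3: "hod"
Trigrams = "met", "eth", "tho", "hod"


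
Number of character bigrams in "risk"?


Word: "risk" (length 4)
Number of 2-grams = length - 2 + 1 = 4 - 2 + 1
= 3


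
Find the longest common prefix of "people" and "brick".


Word 1: "people"
Word 2: "brick"
Comparing from start:
  Pos 0: 'p' != 'b' (stop)
LCP = "" (length 0)


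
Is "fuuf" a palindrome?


Word: "fuuf"
Reversed: "fuuf"
Forward == Backward? fuuf == fuuf
Palindrome = Yes


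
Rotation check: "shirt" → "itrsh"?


Word: "shirt", Candidate: "itrsh"
Method: check if candidate is substring of word+word
"shirtshirt" contains "itrsh"? No
Is rotation = No


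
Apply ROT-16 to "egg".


Word: "egg"
Shift: 16
Each letter → (letter + shift) mod 26:
  'e' (4) + 16 = 20 → 'u'
  'g' (6) + 16 = 22 → 'w'
  'g' (6) + 16 = 22 → 'w'
Result = "uww"


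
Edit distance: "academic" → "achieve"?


Word 1: "academic" (length 8)
Word 2: "achieve" (length 7)
One optimal edit sequence (insert/delete/substitute each cost 1):
  1. keep 'a'
  2. keep 'c'
  3. substitute 'a' -> 'h'  (+1)
  4. substitute 'd' -> 'i'  (+1)
  5. keep 'e'
  6. delete 'm'  (+1)
  7. substitute 'i' -> 'v'  (+1)
  8. substitute 'c' -> 'e'  (+1)
Total edit operations: 5
Edit distance = 5


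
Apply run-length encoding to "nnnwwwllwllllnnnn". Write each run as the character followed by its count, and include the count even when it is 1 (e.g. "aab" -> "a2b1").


String: "nnnwwwllwllllnnnn"
Scanning for consecutive runs:
  'n' x 3
  'w' x 3
  'l' x 2
  'w' x 1
  'l' x 4
  'n' x 4
RLE = "n3w3l2w1l4n4"


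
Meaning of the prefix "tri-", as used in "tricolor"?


Prefix: tri-
Example: tricolor (tri- + color)
Meaning = three


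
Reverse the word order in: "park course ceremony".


Original: "park course ceremony"
Words (1..n): park | course | ceremony
Reversed (n..1): ceremony | course | park
Result = "ceremony course park"


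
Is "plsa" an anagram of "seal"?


Word 1: "seal" → sorted: aels
Word 2: "plsa" → sorted: alps
Same letters? aels != alps
Anagram = No


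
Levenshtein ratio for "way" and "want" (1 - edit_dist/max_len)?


Word 1: "way" (length 3)
Word 2: "want" (length 4)
One optimal edit sequence:
  1. keep 'w'
  2. keep 'a'
  3. insert 'n'  (+1)
  4. substitute 'y' -> 't'  (+1)
Edit distance = 2
Max length = max(3, 4) = 4
Similarity = 1 - 2/4
= 0.5000


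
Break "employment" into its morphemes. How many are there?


Word: "employment"
Morphemes: employ / -ment
Each morpheme carries meaning
= 2 morphemes


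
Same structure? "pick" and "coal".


Pattern of "pick": [0, 1, 2, 3]
Pattern of "coal": [0, 1, 2, 3]
Patterns match
Same pattern = Yes


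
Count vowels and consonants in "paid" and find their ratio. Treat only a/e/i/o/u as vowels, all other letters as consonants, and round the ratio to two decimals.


Word: "paid"
Vowels (a,e,i,o,u): 2
Consonants: 2
Ratio = 2/2
= 1.00


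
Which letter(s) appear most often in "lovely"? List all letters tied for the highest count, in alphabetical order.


Word: "lovely"
Letter counts:
  'e': 1
  'l': 2
  'o': 1
  'v': 1
  'y': 1
Maximum count = 2
Most frequent = 'l' (2 times each)


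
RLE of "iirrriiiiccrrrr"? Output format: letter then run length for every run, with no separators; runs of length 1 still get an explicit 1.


String: "iirrriiiiccrrrr"
Scanning for consecutive runs:
  'i' x 2
  'r' x 3
  'i' x 4
  'c' x 2
  'r' x 4
RLE = "i2r3i4c2r4"


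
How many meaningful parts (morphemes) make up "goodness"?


Word: "goodness"
Morphemes: good / -ness
Each morpheme carries meaning
= 2 morphemes


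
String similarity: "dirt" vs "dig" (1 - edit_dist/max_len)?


Word 1: "dirt" (length 4)
Word 2: "dig" (length 3)
One optimal edit sequence:
  1. keep 'd'
  2. keep 'i'
  3. delete 'r'  (+1)
  4. substitute 't' -> 'g'  (+1)
Edit distance = 2
Max length = max(4, 3) = 4
Similarity = 1 - 2/4
= 0.5000


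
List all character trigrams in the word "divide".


Word: "divide" (length 6)
Number of trigrams = 6 - 3 + 1 = 4
  Position 0: "div"
  Position 1: "ivi"
  Position 2: "vid"
  Position 3: "ide"
Trigrams = "div", "ivi", "vid", "ide"


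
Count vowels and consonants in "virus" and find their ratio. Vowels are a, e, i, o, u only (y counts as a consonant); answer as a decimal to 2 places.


Word: "virus"
Vowels (a,e,i,o,u): 2
Consonants: 3
Ratio = 2/3
= 0.67


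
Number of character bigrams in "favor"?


Word: "favor" (length 5)
Number of 2-grams = length - 2 + 1 = 5 - 2 + 1
= 4


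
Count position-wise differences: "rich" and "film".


Comparing character by character (same length = 4):
  Pos 0: 'r' vs 'f' !=
  Pos 1: 'i' vs 'i' =
  Pos 2: 'c' vs 'l' !=
  Pos 3: 'h' vs 'm' !=
Hamming distance = 3


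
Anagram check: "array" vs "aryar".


Word 1: "array" → sorted: aarry
Word 2: "aryar" → sorted: aarry
Same letters? aarry == aarry
Anagram = Yes


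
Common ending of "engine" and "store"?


Word 1: "engine"
Word 2: "store"
Comparing from end:
  Pos -1: 'e' == 'e'
  Pos -2: 'n' != 'r' (stop)
LCS = "e" (length 1)


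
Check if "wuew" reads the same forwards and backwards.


Word: "wuew"
Reversed: "weuw"
Forward == Backward? wuew != weuw
Palindrome = No


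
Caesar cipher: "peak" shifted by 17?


Word: "peak"
Shift: 17
Each letter → (letter + shift) mod 26:
  'p' (15) + 17 = 6 → 'g'
  'e' (4) + 17 = 21 → 'v'
  'a' (0) + 17 = 17 → 'r'
  'k' (10) + 17 = 1 → 'b'
Result = "gvrb"


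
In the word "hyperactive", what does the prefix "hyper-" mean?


Prefix: hyper-
Example: hyperactive = hyper- + active
Meaning = over / excessive


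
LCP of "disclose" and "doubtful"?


Word 1: "disclose"
Word 2: "doubtful"
Comparing from start:
  Pos 0: 'd' == 'd'
  Pos 1: 'i' != 'o' (stop)
LCP = "d" (length 1)


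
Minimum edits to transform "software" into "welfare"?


Word 1: "software" (length 8)
Word 2: "welfare" (length 7)
One optimal edit sequence (insert/delete/substitute each cost 1):
  1. delete 's'  (+1)
  2. substitute 'o' -> 'w'  (+1)
  3. substitute 'f' -> 'e'  (+1)
  4. substitute 't' -> 'l'  (+1)
  5. substitute 'w' -> 'f'  (+1)
  6. keep 'a'
  7. keep 'r'
  8. keep 'e'
Total edit operations: 5
Edit distance = 5


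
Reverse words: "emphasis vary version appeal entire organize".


Original: "emphasis vary version appeal entire organize"
Words (1..n): emphasis | vary | version | appeal | entire | organize
Reversed (n..1): organize | entire | appeal | version | vary | emphasis
Result = "organize entire appeal version vary emphasis"


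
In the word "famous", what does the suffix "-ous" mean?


Suffix: -ous
Example: famous (fame + -ous, with a spelling change)
Meaning = having quality of


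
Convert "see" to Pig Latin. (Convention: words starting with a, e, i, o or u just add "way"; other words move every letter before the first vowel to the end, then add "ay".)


Word: "see"
Starts with consonant(s) → move to end, add 'ay'
Consonant cluster: "s"
Pig Latin = "eesay"


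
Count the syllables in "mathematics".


Word: "mathematics"
Syllable breakdown: math · e · mat · ics
Counting: 4 parts
= 4 syllables


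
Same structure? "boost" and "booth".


Pattern of "boost": [0, 1, 1, 2, 3]
Pattern of "booth": [0, 1, 1, 2, 3]
Patterns match
Same pattern = Yes


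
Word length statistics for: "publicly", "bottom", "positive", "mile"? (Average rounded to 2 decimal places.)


Lengths: "publicly"=8, "bottom"=6, "positive"=8, "mile"=4
Sum = 26, Count = 4
Average = 26/4 = 6.50
= avg=6.50, min=4, max=8


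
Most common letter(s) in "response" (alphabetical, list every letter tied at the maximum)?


Word: "response"
Letter counts:
  'e': 2
  'n': 1
  'o': 1
  'p': 1
  'r': 1
  's': 2
Maximum count = 2
Most frequent = 'e', 's' (2 times each)


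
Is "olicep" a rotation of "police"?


Word: "police", Candidate: "olicep"
Method: check if candidate is substring of word+word
"policepolice" contains "olicep"? Yes
Is rotation = Yes


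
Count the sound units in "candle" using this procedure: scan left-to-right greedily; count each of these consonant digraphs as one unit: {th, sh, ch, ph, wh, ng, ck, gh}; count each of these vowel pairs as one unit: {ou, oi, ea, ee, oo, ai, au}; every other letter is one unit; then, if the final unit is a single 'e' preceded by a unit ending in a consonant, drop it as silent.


Word: "candle" (6 letters)
Left-to-right scan:
  [1] 'c' (letter)
  [2] 'a' (letter)
  [3] 'n' (letter)
  [4] 'd' (letter)
  [5] 'l' (letter)
  [6] 'e' (letter)
Units from scan: 6
Final unit is 'e' after a consonant -> drop as silent (-1)
Sound units = 5 units


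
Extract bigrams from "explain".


Word: "explain" (length 7)
Number of bigrams = 7 - 2 + 1 = 6
  Position 0: "ex"
  Position 1: "xp"
  Position 2: "pl"
  Position 3: "la"
  Position 4: "ai"
  Position 5: "in"
Bigrams = "ex", "xp", "pl", "la", "ai", "in"


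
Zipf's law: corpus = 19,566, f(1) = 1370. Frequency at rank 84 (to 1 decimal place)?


Zipf's law: f(r) = f(1) / r
f(1) = 1370
f(84) = 1370 / 84
= 16.3 occurrences


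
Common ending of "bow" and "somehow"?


Word 1: "bow"
Word 2: "somehow"
Comparing from end:
  Pos -1: 'w' == 'w'
  Pos -2: 'o' == 'o'
  Pos -3: 'b' != 'h' (stop)
LCS = "ow" (length 2)


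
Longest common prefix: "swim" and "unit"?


Word 1: "swim"
Word 2: "unit"
Comparing from start:
  Pos 0: 's' != 'u' (stop)
LCP = "" (length 0)


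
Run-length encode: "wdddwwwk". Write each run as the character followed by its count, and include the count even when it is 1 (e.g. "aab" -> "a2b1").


String: "wdddwwwk"
Scanning for consecutive runs:
  'w' x 1
  'd' x 3
  'w' x 3
  'k' x 1
RLE = "w1d3w3k1"


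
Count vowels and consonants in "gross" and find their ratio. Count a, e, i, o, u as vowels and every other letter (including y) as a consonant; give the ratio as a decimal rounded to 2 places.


Word: "gross"
Vowels (a,e,i,o,u): 1
Consonants: 4
Ratio = 1/4
= 0.25


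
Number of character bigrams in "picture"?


Word: "picture" (length 7)
Number of 2-grams = length - 2 + 1 = 7 - 2 + 1
= 6


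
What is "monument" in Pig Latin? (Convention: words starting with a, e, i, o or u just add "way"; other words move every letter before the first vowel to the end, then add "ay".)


Word: "monument"
Starts with consonant(s) → move to end, add 'ay'
Consonant cluster: "m"
Pig Latin = "onumentmay"


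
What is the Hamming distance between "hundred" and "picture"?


Comparing character by character (same length = 7):
  Pos 0: 'h' vs 'p' !=
  Pos 1: 'u' vs 'i' !=
  Pos 2: 'n' vs 'c' !=
  Pos 3: 'd' vs 't' !=
  Pos 4: 'r' vs 'u' !=
  Pos 5: 'e' vs 'r' !=
  Pos 6: 'd' vs 'e' !=
Hamming distance = 7


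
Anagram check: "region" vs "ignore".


Word 1: "region" → sorted: eginor
Word 2: "ignore" → sorted: eginor
Same letters? eginor == eginor
Anagram = Yes


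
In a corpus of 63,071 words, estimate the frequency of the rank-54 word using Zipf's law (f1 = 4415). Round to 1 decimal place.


Zipf's law: f(r) = f(1) / r
f(1) = 4415
f(54) = 4415 / 54
= 81.8 occurrences


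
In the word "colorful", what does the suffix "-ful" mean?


Suffix: -ful
Example: colorful = color + -ful
Meaning = full of


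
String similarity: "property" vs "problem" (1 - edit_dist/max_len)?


Word 1: "property" (length 8)
Word 2: "problem" (length 7)
One optimal edit sequence:
  1. keep 'p'
  2. keep 'r'
  3. keep 'o'
  4. delete 'p'  (+1)
  5. substitute 'e' -> 'b'  (+1)
  6. substitute 'r' -> 'l'  (+1)
  7. substitute 't' -> 'e'  (+1)
  8. substitute 'y' -> 'm'  (+1)
Edit distance = 5
Max length = max(8, 7) = 8
Similarity = 1 - 5/8
= 0.3750


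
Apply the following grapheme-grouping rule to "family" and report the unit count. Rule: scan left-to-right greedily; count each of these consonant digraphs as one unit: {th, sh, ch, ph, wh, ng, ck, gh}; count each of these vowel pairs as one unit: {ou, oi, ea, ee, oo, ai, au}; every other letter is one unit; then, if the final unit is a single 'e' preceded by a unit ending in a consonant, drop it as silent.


Word: "family" (6 letters)
Left-to-right scan:
  1. 'f' (letter)
  2. 'a' (letter)
  3. 'm' (letter)
  4. 'i' (letter)
  5. 'l' (letter)
  6. 'y' (letter)
Units from scan: 6
Sound units = 6 units


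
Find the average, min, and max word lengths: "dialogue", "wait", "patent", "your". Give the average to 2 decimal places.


Lengths: "dialogue"=8, "wait"=4, "patent"=6, "your"=4
Sum = 22, Count = 4
Average = 22/4 = 5.50
= avg=5.50, min=4, max=8


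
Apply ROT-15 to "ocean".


Word: "ocean"
Shift: 15
Each letter → (letter + shift) mod 26:
  'o' (14) + 15 = 3 → 'd'
  'c' (2) + 15 = 17 → 'r'
  'e' (4) + 15 = 19 → 't'
  'a' (0) + 15 = 15 → 'p'
  'n' (13) + 15 = 2 → 'c'
Result = "drtpc"


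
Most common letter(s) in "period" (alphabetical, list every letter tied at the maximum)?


Word: "period"
Letter counts:
  'd': 1
  'e': 1
  'i': 1
  'o': 1
  'p': 1
  'r': 1
Maximum count = 1
Most frequent = 'd', 'e', 'i', 'o', 'p', 'r' (1 time each)


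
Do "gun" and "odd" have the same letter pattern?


Pattern of "gun": [0, 1, 2]
Pattern of "odd": [0, 1, 1]
Patterns do not match
Same pattern = No


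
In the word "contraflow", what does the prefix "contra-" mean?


Prefix: contra-
Example: contraflow = contra- + flow
Meaning = against


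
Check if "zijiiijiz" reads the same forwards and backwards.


Word: "zijiiijiz"
Reversed: "zijiiijiz"
Forward == Backward? zijiiijiz == zijiiijiz
Palindrome = Yes


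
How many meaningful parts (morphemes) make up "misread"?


Word: "misread"
Morphemes: mis- | read
Each morpheme carries meaning
= 2 morphemes


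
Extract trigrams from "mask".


Word: "mask" (length 4)
Number of trigrams = 4 - 3 + 1 = 2
  Position 0: "mas"
  Position 1: "ask"
Trigrams = "mas", "ask"


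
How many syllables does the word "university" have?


Word: "university"
Syllable breakdown: u / ni / ver / si / ty
Counting: 5 parts
= 5 syllables


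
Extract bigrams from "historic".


Word: "historic" (length 8)
Number of bigrams = 8 - 2 + 1 = 7
  Position 0: "hi"
  Position 1: "is"
  Position 2: "st"
  Position 3: "to"
  Position 4: "or"
  Position 5: "ri"
  Position 6: "ic"
Bigrams = "hi", "is", "st", "to", "or", "ri", "ic"


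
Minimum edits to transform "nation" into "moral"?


Word 1: "nation" (length 6)
Word 2: "moral" (length 5)
One optimal edit sequence (insert/delete/substitute each cost 1):
  1. delete 'n'  (+1)
  2. substitute 'a' -> 'm'  (+1)
  3. substitute 't' -> 'o'  (+1)
  4. substitute 'i' -> 'r'  (+1)
  5. substitute 'o' -> 'a'  (+1)
  6. substitute 'n' -> 'l'  (+1)
Total edit operations: 6
Edit distance = 6


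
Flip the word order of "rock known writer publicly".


Original: "rock known writer publicly"
Words (1..n): rock | known | writer | publicly
Reversed (n..1): publicly | writer | known | rock
Result = "publicly writer known rock"


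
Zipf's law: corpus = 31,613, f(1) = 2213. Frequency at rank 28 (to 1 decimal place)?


Zipf's law: f(r) = f(1) / r
f(1) = 2213
f(28) = 2213 / 28
= 79.0 occurrences


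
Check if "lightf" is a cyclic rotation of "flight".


Word: "flight", Candidate: "lightf"
Method: check if candidate is substring of word+word
"flightflight" contains "lightf"? Yes
Is rotation = Yes


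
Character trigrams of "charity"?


Word: "charity" (length 7)
Number of trigrams = 7 - 3 + 1 = 5
  Position 0: "cha"
  Position 1: "har"
  Position 2: "ari"
  Position 3: "rit"
  Position 4: "ity"
Trigrams = "cha", "har", "ari", "rit", "ity"


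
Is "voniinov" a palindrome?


Word: "voniinov"
Reversed: "voniinov"
Forward == Backward? voniinov == voniinov
Palindrome = Yes


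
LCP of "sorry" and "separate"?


Word 1: "sorry"
Word 2: "separate"
Comparing from start:
  Pos 0: 's' == 's'
  Pos 1: 'o' != 'e' (stop)
LCP = "s" (length 1)


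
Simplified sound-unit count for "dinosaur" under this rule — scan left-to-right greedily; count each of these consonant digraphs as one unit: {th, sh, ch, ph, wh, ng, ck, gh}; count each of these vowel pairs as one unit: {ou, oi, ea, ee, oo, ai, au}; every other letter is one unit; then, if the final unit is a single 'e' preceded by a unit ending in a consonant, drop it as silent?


Word: "dinosaur" (8 letters)
Left-to-right scan:
  1. 'd' (letter)
  2. 'i' (letter)
  3. 'n' (letter)
  4. 'o' (letter)
  5. 's' (letter)
  6. 'au' (vowel-pair)
  7. 'r' (letter)
Units from scan: 7
Sound units = 7 units


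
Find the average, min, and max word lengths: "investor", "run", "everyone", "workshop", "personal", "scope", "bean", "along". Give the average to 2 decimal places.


Lengths: "investor"=8, "run"=3, "everyone"=8, "workshop"=8, "personal"=8, "scope"=5, "bean"=4, "along"=5
Sum = 49, Count = 8
Average = 49/8 = 6.13
= avg=6.13, min=3, max=8


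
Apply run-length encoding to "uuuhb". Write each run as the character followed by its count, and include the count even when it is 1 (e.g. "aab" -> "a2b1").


String: "uuuhb"
Scanning for consecutive runs:
  'u' x 3
  'h' x 1
  'b' x 1
RLE = "u3h1b1"


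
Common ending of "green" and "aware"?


Word 1: "green"
Word 2: "aware"
Comparing from end:
  Pos -1: 'n' != 'e' (stop)
LCS = "" (length 0)


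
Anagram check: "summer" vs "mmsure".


Word 1: "summer" → sorted: emmrsu
Word 2: "mmsure" → sorted: emmrsu
Same letters? emmrsu == emmrsu
Anagram = Yes


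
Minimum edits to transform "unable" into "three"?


Word 1: "unable" (length 6)
Word 2: "three" (length 5)
One optimal edit sequence (insert/delete/substitute each cost 1):
  1. delete 'u'  (+1)
  2. substitute 'n' -> 't'  (+1)
  3. substitute 'a' -> 'h'  (+1)
  4. substitute 'b' -> 'r'  (+1)
  5. substitute 'l' -> 'e'  (+1)
  6. keep 'e'
Total edit operations: 5
Edit distance = 5


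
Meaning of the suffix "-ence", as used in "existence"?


Suffix: -ence
Example: existence = exist + -ence
Meaning = state of


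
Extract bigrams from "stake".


Word: "stake" (length 5)
Number of bigrams = 5 - 2 + 1 = 4
  Position 0: "st"
  Position 1: "ta"
  Position 2: "ak"
  Position 3: "ke"
Bigrams = "st", "ta", "ak", "ke"


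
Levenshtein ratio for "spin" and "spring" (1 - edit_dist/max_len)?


Word 1: "spin" (length 4)
Word 2: "spring" (length 6)
One optimal edit sequence:
  1. keep 's'
  2. keep 'p'
  3. insert 'r'  (+1)
  4. keep 'i'
  5. keep 'n'
  6. insert 'g'  (+1)
Edit distance = 2
Max length = max(4, 6) = 6
Similarity = 1 - 2/6
= 0.6667


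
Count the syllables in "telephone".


Word: "telephone"
Syllable breakdown: tel | e | phone
Counting: 3 parts
= 3 syllables


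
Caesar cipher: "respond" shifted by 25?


Word: "respond"
Shift: 25
Each letter → (letter + shift) mod 26:
  'r' (17) + 25 = 16 → 'q'
  'e' (4) + 25 = 3 → 'd'
  's' (18) + 25 = 17 → 'r'
  'p' (15) + 25 = 14 → 'o'
  'o' (14) + 25 = 13 → 'n'
  'n' (13) + 25 = 12 → 'm'
  'd' (3) + 25 = 2 → 'c'
Result = "qdronmc"


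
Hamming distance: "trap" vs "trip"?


Comparing character by character (same length = 4):
  Pos 0: 't' vs 't' =
  Pos 1: 'r' vs 'r' =
  Pos 2: 'a' vs 'i' !=
  Pos 3: 'p' vs 'p' =
Hamming distance = 1


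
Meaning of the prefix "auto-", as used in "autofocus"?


Prefix: auto-
As in: autofocus -> auto- + focus
Meaning = self


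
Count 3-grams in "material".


Word: "material" (length 8)
Number of 3-grams = length - 3 + 1 = 8 - 3 + 1
= 6


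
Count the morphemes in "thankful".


Word: "thankful"
Morphemes: thank / -ful
Each morpheme carries meaning
= 2 morphemes


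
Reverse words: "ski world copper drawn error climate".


Original: "ski world copper drawn error climate"
Words (1..n): ski | world | copper | drawn | error | climate
Reversed (n..1): climate | error | drawn | copper | world | ski
Result = "climate error drawn copper world ski"


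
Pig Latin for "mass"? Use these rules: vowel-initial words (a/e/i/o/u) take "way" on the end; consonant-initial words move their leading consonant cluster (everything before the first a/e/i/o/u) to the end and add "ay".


Word: "mass"
Starts with consonant(s) → move to end, add 'ay'
Consonant cluster: "m"
Pig Latin = "assmay"


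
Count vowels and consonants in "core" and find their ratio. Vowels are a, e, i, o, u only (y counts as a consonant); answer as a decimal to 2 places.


Word: "core"
Vowels (a,e,i,o,u): 2
Consonants: 2
Ratio = 2/2
= 1.00


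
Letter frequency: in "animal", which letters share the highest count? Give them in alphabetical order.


Word: "animal"
Letter counts:
  'a': 2
  'i': 1
  'l': 1
  'm': 1
  'n': 1
Maximum count = 2
Most frequent = 'a' (2 times each)


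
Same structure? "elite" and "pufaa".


Pattern of "elite": [0, 1, 2, 3, 0]
Pattern of "pufaa": [0, 1, 2, 3, 3]
Patterns do not match
Same pattern = No


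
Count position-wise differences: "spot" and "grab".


Comparing character by character (same length = 4):
  Pos 0: 's' vs 'g' !=
  Pos 1: 'p' vs 'r' !=
  Pos 2: 'o' vs 'a' !=
  Pos 3: 't' vs 'b' !=
Hamming distance = 4


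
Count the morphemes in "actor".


Word: "actor"
Morphemes: act + -or
Each morpheme carries meaning
= 2 morphemes


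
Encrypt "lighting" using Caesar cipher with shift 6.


Word: "lighting"
Shift: 6
Each letter → (letter + shift) mod 26:
  'l' (11) + 6 = 17 → 'r'
  'i' (8) + 6 = 14 → 'o'
  'g' (6) + 6 = 12 → 'm'
  'h' (7) + 6 = 13 → 'n'
  't' (19) + 6 = 25 → 'z'
  'i' (8) + 6 = 14 → 'o'
  'n' (13) + 6 = 19 → 't'
  'g' (6) + 6 = 12 → 'm'
Result = "romnzotm"


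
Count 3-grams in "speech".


Word: "speech" (length 6)
Number of 3-grams = length - 3 + 1 = 6 - 3 + 1
= 4


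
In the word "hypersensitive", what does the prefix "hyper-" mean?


Prefix: hyper-
As in: hypersensitive -> hyper- + sensitive
Meaning = over / excessive


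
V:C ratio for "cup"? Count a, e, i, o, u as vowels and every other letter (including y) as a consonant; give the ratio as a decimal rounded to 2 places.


Word: "cup"
Vowels (a,e,i,o,u): 1
Consonants: 2
Ratio = 1/2
= 0.50


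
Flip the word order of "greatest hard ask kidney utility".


Original: "greatest hard ask kidney utility"
Words (1..n): greatest | hard | ask | kidney | utility
Reversed (n..1): utility | kidney | ask | hard | greatest
Result = "utility kidney ask hard greatest"


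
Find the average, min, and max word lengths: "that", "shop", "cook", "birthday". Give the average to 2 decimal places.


Lengths: "that"=4, "shop"=4, "cook"=4, "birthday"=8
Sum = 20, Count = 4
Average = 20/4 = 5.00
= avg=5.00, min=4, max=8


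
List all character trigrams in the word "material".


Word: "material" (length 8)
Number of trigrams = 8 - 3 + 1 = 6
  Position 0: "mat"
  Position 1: "ate"
  Position 2: "ter"
  Position 3: "eri"
  Position 4: "ria"
  Position 5: "ial"
Trigrams = "mat", "ate", "ter", "eri", "ria", "ial"


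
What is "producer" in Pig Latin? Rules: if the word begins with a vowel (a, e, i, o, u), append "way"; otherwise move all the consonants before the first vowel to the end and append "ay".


Word: "producer"
Starts with consonant(s) → move to end, add 'ay'
Consonant cluster: "pr"
Pig Latin = "oducerpray"


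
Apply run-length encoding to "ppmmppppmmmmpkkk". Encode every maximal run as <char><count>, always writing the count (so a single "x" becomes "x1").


String: "ppmmppppmmmmpkkk"
Scanning for consecutive runs:
  'p' x 2
  'm' x 2
  'p' x 4
  'm' x 4
  'p' x 1
  'k' x 3
RLE = "p2m2p4m4p1k3"


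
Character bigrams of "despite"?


Word: "despite" (length 7)
Number of bigrams = 7 - 2 + 1 = 6
  Position 0: "de"
  Position 1: "es"
  Position 2: "sp"
  Position 3: "pi"
  Position 4: "it"
  Position 5: "te"
Bigrams = "de", "es", "sp", "pi", "it", "te"


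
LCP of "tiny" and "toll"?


Word 1: "tiny"
Word 2: "toll"
Comparing from start:
  Pos 0: 't' == 't'
  Pos 1: 'i' != 'o' (stop)
LCP = "t" (length 1)


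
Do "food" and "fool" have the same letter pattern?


Pattern of "food": [0, 1, 1, 2]
Pattern of "fool": [0, 1, 1, 2]
Patterns match
Same pattern = Yes


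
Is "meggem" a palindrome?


Word: "meggem"
Reversed: "meggem"
Forward == Backward? meggem == meggem
Palindrome = Yes


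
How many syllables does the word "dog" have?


Word: "dog"
Syllable breakdown: dog
Counting: 1 part
= 1 syllable


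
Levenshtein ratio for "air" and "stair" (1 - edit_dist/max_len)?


Word 1: "air" (length 3)
Word 2: "stair" (length 5)
One optimal edit sequence:
  1. insert 's'  (+1)
  2. insert 't'  (+1)
  3. keep 'a'
  4. keep 'i'
  5. keep 'r'
Edit distance = 2
Max length = max(3, 5) = 5
Similarity = 1 - 2/5
= 0.6000


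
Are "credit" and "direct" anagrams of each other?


Word 1: "credit" → sorted: cdeirt
Word 2: "direct" → sorted: cdeirt
Same letters? cdeirt == cdeirt
Anagram = Yes


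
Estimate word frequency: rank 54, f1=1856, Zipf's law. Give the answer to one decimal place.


Zipf's law: f(r) = f(1) / r
f(1) = 1856
f(54) = 1856 / 54
= 34.4 occurrences


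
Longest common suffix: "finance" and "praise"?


Word 1: "finance"
Word 2: "praise"
Comparing from end:
  Pos -1: 'e' == 'e'
  Pos -2: 'c' != 's' (stop)
LCS = "e" (length 1)


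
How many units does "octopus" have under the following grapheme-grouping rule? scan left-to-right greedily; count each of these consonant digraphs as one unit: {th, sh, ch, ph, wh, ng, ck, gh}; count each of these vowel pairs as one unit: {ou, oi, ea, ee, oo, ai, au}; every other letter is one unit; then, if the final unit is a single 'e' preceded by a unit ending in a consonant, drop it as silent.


Word: "octopus" (7 letters)
Left-to-right scan:
  (1) 'o' (letter)
  (2) 'c' (letter)
  (3) 't' (letter)
  (4) 'o' (letter)
  (5) 'p' (letter)
  (6) 'u' (letter)
  (7) 's' (letter)
Units from scan: 7
Sound units = 7 units


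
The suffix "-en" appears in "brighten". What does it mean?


Suffix: -en
Example: brighten = bright + -en
Meaning = to make / become


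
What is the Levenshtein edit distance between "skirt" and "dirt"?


Word 1: "skirt" (length 5)
Word 2: "dirt" (length 4)
One optimal edit sequence (insert/delete/substitute each cost 1):
  1. delete 's'  (+1)
  2. substitute 'k' -> 'd'  (+1)
  3. keep 'i'
  4. keep 'r'
  5. keep 't'
Total edit operations: 2
Edit distance = 2


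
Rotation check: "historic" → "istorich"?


Word: "historic", Candidate: "istorich"
Method: check if candidate is substring of word+word
"historichistoric" contains "istorich"? Yes
Is rotation = Yes


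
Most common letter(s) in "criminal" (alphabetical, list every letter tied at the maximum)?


Word: "criminal"
Letter counts:
  'a': 1
  'c': 1
  'i': 2
  'l': 1
  'm': 1
  'n': 1
  'r': 1
Maximum count = 2
Most frequent = 'i' (2 times each)


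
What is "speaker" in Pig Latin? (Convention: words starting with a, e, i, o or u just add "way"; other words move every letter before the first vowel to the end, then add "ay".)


Word: "speaker"
Starts with consonant(s) → move to end, add 'ay'
Consonant cluster: "sp"
Pig Latin = "eakerspay"


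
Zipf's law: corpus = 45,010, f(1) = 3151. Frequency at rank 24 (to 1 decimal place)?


Zipf's law: f(r) = f(1) / r
f(1) = 3151
f(24) = 3151 / 24
= 131.3 occurrences


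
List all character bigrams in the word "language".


Word: "language" (length 8)
Number of bigrams = 8 - 2 + 1 = 7
  Position 0: "la"
  Position 1: "an"
  Position 2: "ng"
  Position 3: "gu"
  Position 4: "ua"
  Position 5: "ag"
  Position 6: "ge"
Bigrams = "la", "an", "ng", "gu", "ua", "ag", "ge"


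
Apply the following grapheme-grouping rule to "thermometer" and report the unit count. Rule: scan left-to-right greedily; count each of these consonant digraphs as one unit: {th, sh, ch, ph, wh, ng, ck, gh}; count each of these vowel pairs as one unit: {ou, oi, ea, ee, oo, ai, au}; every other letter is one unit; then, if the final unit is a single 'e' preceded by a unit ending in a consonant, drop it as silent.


Word: "thermometer" (11 letters)
Left-to-right scan:
  1. 'th' (digraph)
  2. 'e' (letter)
  3. 'r' (letter)
  4. 'm' (letter)
  5. 'o' (letter)
  6. 'm' (letter)
  7. 'e' (letter)
  8. 't' (letter)
  9. 'e' (letter)
  10. 'r' (letter)
Units from scan: 10
Sound units = 10 units


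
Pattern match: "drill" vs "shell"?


Pattern of "drill": [0, 1, 2, 3, 3]
Pattern of "shell": [0, 1, 2, 3, 3]
Patterns match
Same pattern = Yes


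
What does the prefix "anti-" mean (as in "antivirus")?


Prefix: anti-
Example: antivirus = anti- + virus
Meaning = against


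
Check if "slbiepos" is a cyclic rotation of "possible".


Word: "possible", Candidate: "slbiepos"
Method: check if candidate is substring of word+word
"possiblepossible" contains "slbiepos"? No
Is rotation = No


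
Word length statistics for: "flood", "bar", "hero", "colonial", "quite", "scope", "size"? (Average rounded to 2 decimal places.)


Lengths: "flood"=5, "bar"=3, "hero"=4, "colonial"=8, "quite"=5, "scope"=5, "size"=4
Sum = 34, Count = 7
Average = 34/7 = 4.86
= avg=4.86, min=3, max=8


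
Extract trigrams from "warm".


Word: "warm" (length 4)
Number of trigrams = 4 - 3 + 1 = 2
  Position 0: "war"
  Position 1: "arm"
Trigrams = "war", "arm"
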